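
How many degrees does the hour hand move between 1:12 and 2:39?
The hour hand moves 0.5 degrees per minute.
Time elapsed: 2:39 - 1:12 = 87 minutes
Angular displacement: 87 x 0.5 = 43.5 degrees

Final answer: 43.5 degrees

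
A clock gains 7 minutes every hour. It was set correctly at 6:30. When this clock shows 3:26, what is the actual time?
For every 60 true minutes, the faulty clock advances 67 minutes, so 1 faulty-clock minute corresponds to 60/67 true minutes.
From 6:30 to 3:26 on the faulty dial is 536 minutes.
True elapsed: 536 x 60/67 = 480 minutes = 8 hours.
True time: 6:30 + 8 hours = 2:30.

Final answer: 2:30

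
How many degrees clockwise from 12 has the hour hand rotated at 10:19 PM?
The hour hand moves 30 degrees per hour and 0.5 degrees per minute.
At 10:19: (10) x 30 + 19 x 0.5 = 300 + 9.5 = 309.5 degrees

Final answer: 309.5 degrees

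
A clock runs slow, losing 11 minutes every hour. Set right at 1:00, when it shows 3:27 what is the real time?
For every 60 true minutes, the faulty clock advances 49 minutes, so 1 faulty-clock minute corresponds to 60/49 true minutes.
From 1:00 to 3:27 on the faulty dial is 147 minutes.
True elapsed: 147 x 60/49 = 180 minutes = 3 hours.
True time: 1:00 + 3 hours = 4:00.

Final answer: 4:00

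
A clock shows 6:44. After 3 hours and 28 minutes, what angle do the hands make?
First find the time 3 hours and 28 minutes after 6:44.
Total minutes: 6 x 60 + 44 + 3 x 60 + 28 = 612.
612 mod 720 = 612 minutes = 10:12.
Now compute the angle at 10:12:
Hour hand: 10 x 30 + 12 x 0.5 = 306 degrees
Minute hand: 12 x 6 = 72 degrees
Difference: |306 - 72| = 234 degrees
Smaller angle: 360 - 234 = 126 degrees

Final answer: 126 degrees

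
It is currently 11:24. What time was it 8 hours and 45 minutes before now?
Starting time: 11:24 = 684 total minutes past 12:00
Subtracting: 8 hours and 45 minutes = 525 minutes
684 - 525 = 159 minutes
= 2 hours and 39 minutes past 12:00 = 2:39

Final answer: 2:39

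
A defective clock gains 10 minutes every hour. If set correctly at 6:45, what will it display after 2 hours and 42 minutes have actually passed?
For every 60 true minutes, the faulty clock advances 60 + 10 = 70 minutes.
True elapsed: 2 hours and 42 minutes = 162 minutes.
Faulty clock advances: 162 x 70/60 = 189 minutes (drift: 27 minutes ahead).
Shown time: 6:45 + 189 minutes = 9:54.

Final answer: 9:54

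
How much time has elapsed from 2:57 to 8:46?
From 2:57 to 8:46:
(8 x 60 + 46) - (2 x 60 + 57) = 526 - 177 = 349 minutes
= 5 hours and 49 minutes

Final answer: 5 hours and 49 minutes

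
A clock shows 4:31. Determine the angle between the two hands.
Hour hand position: 4 x 30 + 31 x 0.5 = 135.5 degrees
Minute hand position: 31 x 6 = 186 degrees
Difference: |135.5 - 186| = 50.5 degrees
The angle between the hands is 50.5 degrees

Final answer: 50.5 degrees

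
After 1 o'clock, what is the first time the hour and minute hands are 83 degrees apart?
At t minutes past 1:00, the hour hand is at 30 x 1 + 0.5t degrees and the minute hand is at 6t degrees.
The smaller angle between them is 83 degrees when |30H - 5.5t| = 83 or |30H - 5.5t| = 277.
With H = 1, solve 30 x 1 - 5.5t = +/- target for each target:
  t = (30 x 1 - 83) / 5.5 = -9.64 (outside (0, 60))
  t = (30 x 1 + 83) / 5.5 = 20.55
  t = (30 x 1 - 277) / 5.5 = -44.91 (outside (0, 60))
  t = (30 x 1 + 277) / 5.5 = 55.82
Valid solutions in (0, 60): {20.55, 55.82} minutes.
The first occurrence is t = 20.55 minutes.
The hands form a 83-degree angle at 20.55 minutes past 1:00.

Final answer: 20.55 minutes past 1:00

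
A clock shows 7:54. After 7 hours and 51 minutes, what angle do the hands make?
First find the time 7 hours and 51 minutes after 7:54.
Total minutes: 7 x 60 + 54 + 7 x 60 + 51 = 945.
945 mod 720 = 225 minutes = 3:45.
Now compute the angle at 3:45:
Hour hand: 3 x 30 + 45 x 0.5 = 112.5 degrees
Minute hand: 45 x 6 = 270 degrees
Difference: |112.5 - 270| = 157.5 degrees
The angle is 157.5 degrees

Final answer: 157.5 degrees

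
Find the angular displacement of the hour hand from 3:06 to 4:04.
The hour hand moves 0.5 degrees per minute.
Time elapsed: 4:04 - 3:06 = 58 minutes
Angular displacement: 58 x 0.5 = 29 degrees

Final answer: 29 degrees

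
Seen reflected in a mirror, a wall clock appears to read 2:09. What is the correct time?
Reflection across the vertical (12-6) axis maps a hand at angle A degrees to (360 - A) degrees, which sends a reading of T minutes past 12:00 to (720 - T) minutes past 12:00.
Mirror reads 2:09 = 129 minutes past 12:00.
Actual time: (720 - 129) mod 720 = 591 minutes = 9:51.

Final answer: 9:51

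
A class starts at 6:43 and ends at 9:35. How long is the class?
From 6:43 to 9:35:
(9 x 60 + 35) - (6 x 60 + 43) = 575 - 403 = 172 minutes
= 2 hours and 52 minutes

Final answer: 2 hours and 52 minutes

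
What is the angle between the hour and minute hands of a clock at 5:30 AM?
Hour hand position: 5 x 30 + 30 x 0.5 = 165 degrees
Minute hand position: 30 x 6 = 180 degrees
Difference: |165 - 180| = 15 degrees
The angle between the hands is 15 degrees

Final answer: 15 degrees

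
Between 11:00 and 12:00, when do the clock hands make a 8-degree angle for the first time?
At t minutes past 11:00, the hour hand is at 30 x 11 + 0.5t degrees and the minute hand is at 6t degrees.
The smaller angle between them is 8 degrees when |30H - 5.5t| = 8 or |30H - 5.5t| = 352.
With H = 11, solve 30 x 11 - 5.5t = +/- target for each target:
  t = (30 x 11 - 8) / 5.5 = 58.55
  t = (30 x 11 + 8) / 5.5 = 61.45 (outside (0, 60))
  t = (30 x 11 - 352) / 5.5 = -4 (outside (0, 60))
  t = (30 x 11 + 352) / 5.5 = 124 (outside (0, 60))
Valid solutions in (0, 60): {58.55} minutes.
The first occurrence is t = 58.55 minutes.
The hands form a 8-degree angle at 58.55 minutes past 11:00.

Final answer: 58.55 minutes past 11:00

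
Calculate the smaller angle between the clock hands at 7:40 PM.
Hour hand position: 7 x 30 + 40 x 0.5 = 230 degrees
Minute hand position: 40 x 6 = 240 degrees
Difference: |230 - 240| = 10 degrees
The angle between the hands is 10 degrees

Final answer: 10 degrees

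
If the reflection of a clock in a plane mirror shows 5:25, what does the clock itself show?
Reflection across the vertical (12-6) axis maps a hand at angle A degrees to (360 - A) degrees, which sends a reading of T minutes past 12:00 to (720 - T) minutes past 12:00.
Mirror reads 5:25 = 325 minutes past 12:00.
Actual time: (720 - 325) mod 720 = 395 minutes = 6:35.

Final answer: 6:35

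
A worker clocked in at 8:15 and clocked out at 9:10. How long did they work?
From 8:15 to 9:10:
(9 x 60 + 10) - (8 x 60 + 15) = 550 - 495 = 55 minutes
= 55 minutes

Final answer: 55 minutes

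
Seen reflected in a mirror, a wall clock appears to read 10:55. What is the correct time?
Reflection across the vertical (12-6) axis maps a hand at angle A degrees to (360 - A) degrees, which sends a reading of T minutes past 12:00 to (720 - T) minutes past 12:00.
Mirror reads 10:55 = 655 minutes past 12:00.
Actual time: (720 - 655) mod 720 = 65 minutes = 1:05.

Final answer: 1:05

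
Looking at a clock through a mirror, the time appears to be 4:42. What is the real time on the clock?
Reflection across the vertical (12-6) axis maps a hand at angle A degrees to (360 - A) degrees, which sends a reading of T minutes past 12:00 to (720 - T) minutes past 12:00.
Mirror reads 4:42 = 282 minutes past 12:00.
Actual time: (720 - 282) mod 720 = 438 minutes = 7:18.

Final answer: 7:18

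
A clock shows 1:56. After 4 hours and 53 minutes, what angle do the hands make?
First find the time 4 hours and 53 minutes after 1:56.
Total minutes: 1 x 60 + 56 + 4 x 60 + 53 = 409.
409 mod 720 = 409 minutes = 6:49.
Now compute the angle at 6:49:
Hour hand: 6 x 30 + 49 x 0.5 = 204.5 degrees
Minute hand: 49 x 6 = 294 degrees
Difference: |204.5 - 294| = 89.5 degrees
The angle is 89.5 degrees

Final answer: 89.5 degrees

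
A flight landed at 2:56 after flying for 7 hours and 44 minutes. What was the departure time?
Starting time: 2:56 = 176 total minutes past 12:00
Subtracting: 7 hours and 44 minutes = 464 minutes
176 - 464 = -288 (negative, add 12 hours = 720) = 432 minutes
= 7 hours and 12 minutes past 12:00 = 7:12

Final answer: 7:12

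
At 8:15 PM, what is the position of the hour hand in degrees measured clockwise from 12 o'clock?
The hour hand moves 30 degrees per hour and 0.5 degrees per minute.
At 8:15: (8) x 30 + 15 x 0.5 = 240 + 7.5 = 247.5 degrees

Final answer: 247.5 degrees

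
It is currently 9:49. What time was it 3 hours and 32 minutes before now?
Starting time: 9:49 = 589 total minutes past 12:00
Subtracting: 3 hours and 32 minutes = 212 minutes
589 - 212 = 377 minutes
= 6 hours and 17 minutes past 12:00 = 6:17

Final answer: 6:17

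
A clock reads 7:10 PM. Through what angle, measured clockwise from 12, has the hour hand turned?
The hour hand moves 30 degrees per hour and 0.5 degrees per minute.
At 7:10: (7) x 30 + 10 x 0.5 = 210 + 5 = 215 degrees

Final answer: 215 degrees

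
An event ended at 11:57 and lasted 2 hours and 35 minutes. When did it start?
Starting time: 11:57 = 717 total minutes past 12:00
Subtracting: 2 hours and 35 minutes = 155 minutes
717 - 155 = 562 minutes
= 9 hours and 22 minutes past 12:00 = 9:22

Final answer: 9:22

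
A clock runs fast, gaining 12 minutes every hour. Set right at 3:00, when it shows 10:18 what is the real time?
For every 60 true minutes, the faulty clock advances 72 minutes, so 1 faulty-clock minute corresponds to 60/72 true minutes.
From 3:00 to 10:18 on the faulty dial is 438 minutes.
True elapsed: 438 x 60/72 = 365 minutes = 6 hours and 5 minutes.
True time: 3:00 + 6 hours and 5 minutes = 9:05.

Final answer: 9:05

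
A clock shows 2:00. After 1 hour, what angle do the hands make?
First find the time 1 hour after 2:00.
Total minutes: 2 x 60 + 0 + 1 x 60 + 0 = 180.
180 mod 720 = 180 minutes = 3:00.
Now compute the angle at 3:00:
Hour hand: 3 x 30 + 0 x 0.5 = 90 degrees
Minute hand: 0 x 6 = 0 degrees
Difference: |90 - 0| = 90 degrees
The angle is 90 degrees

Final answer: 90 degrees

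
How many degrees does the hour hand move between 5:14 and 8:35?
The hour hand moves 0.5 degrees per minute.
Time elapsed: 8:35 - 5:14 = 201 minutes
Angular displacement: 201 x 0.5 = 100.5 degrees

Final answer: 100.5 degrees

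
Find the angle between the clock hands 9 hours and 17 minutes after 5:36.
First find the time 9 hours and 17 minutes after 5:36.
Total minutes: 5 x 60 + 36 + 9 x 60 + 17 = 893.
893 mod 720 = 173 minutes = 2:53.
Now compute the angle at 2:53:
Hour hand: 2 x 30 + 53 x 0.5 = 86.5 degrees
Minute hand: 53 x 6 = 318 degrees
Difference: |86.5 - 318| = 231.5 degrees
Smaller angle: 360 - 231.5 = 128.5 degrees

Final answer: 128.5 degrees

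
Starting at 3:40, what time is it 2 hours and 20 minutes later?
Starting time: 3:40
Adding 20 minutes to 40 minutes: 40 + 20 = 60 minutes = 1 hour
Adding 2 hours: 3 + 2 + 1 (carry) = 6
Final time: 6:00

Final answer: 6:00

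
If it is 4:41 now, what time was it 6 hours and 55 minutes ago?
Starting time: 4:41 = 281 total minutes past 12:00
Subtracting: 6 hours and 55 minutes = 415 minutes
281 - 415 = -134 (negative, add 12 hours = 720) = 586 minutes
= 9 hours and 46 minutes past 12:00 = 9:46

Final answer: 9:46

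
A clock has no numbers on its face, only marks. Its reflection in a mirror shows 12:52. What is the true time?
Reflection across the vertical (12-6) axis maps a hand at angle A degrees to (360 - A) degrees, which sends a reading of T minutes past 12:00 to (720 - T) minutes past 12:00.
Mirror reads 12:52 = 52 minutes past 12:00.
Actual time: (720 - 52) mod 720 = 668 minutes = 11:08.

Final answer: 11:08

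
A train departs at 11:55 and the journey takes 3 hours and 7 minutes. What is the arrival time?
Starting time: 11:55
Adding 7 minutes to 55 minutes: 55 + 7 = 62 minutes = 1 hour and 2 minutes
Adding 3 hours: 11 + 3 + 1 (carry) = 15 - 12 = 3
Final time: 3:02

Final answer: 3:02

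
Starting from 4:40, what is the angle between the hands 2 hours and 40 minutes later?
First find the time 2 hours and 40 minutes after 4:40.
Total minutes: 4 x 60 + 40 + 2 x 60 + 40 = 440.
440 mod 720 = 440 minutes = 7:20.
Now compute the angle at 7:20:
Hour hand: 7 x 30 + 20 x 0.5 = 220 degrees
Minute hand: 20 x 6 = 120 degrees
Difference: |220 - 120| = 100 degrees
The angle is 100 degrees

Final answer: 100 degrees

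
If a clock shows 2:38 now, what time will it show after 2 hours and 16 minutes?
Starting time: 2:38
Adding 16 minutes to 38 minutes: 38 + 16 = 54 minutes
Adding 2 hours: 2 + 2 = 4
Final time: 4:54

Final answer: 4:54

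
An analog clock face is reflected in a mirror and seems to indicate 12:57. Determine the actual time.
Reflection across the vertical (12-6) axis maps a hand at angle A degrees to (360 - A) degrees, which sends a reading of T minutes past 12:00 to (720 - T) minutes past 12:00.
Mirror reads 12:57 = 57 minutes past 12:00.
Actual time: (720 - 57) mod 720 = 663 minutes = 11:03.

Final answer: 11:03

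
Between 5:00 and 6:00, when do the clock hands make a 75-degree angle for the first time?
At t minutes past 5:00, the hour hand is at 30 x 5 + 0.5t degrees and the minute hand is at 6t degrees.
The smaller angle between them is 75 degrees when |30H - 5.5t| = 75 or |30H - 5.5t| = 285.
With H = 5, solve 30 x 5 - 5.5t = +/- target for each target:
  t = (30 x 5 - 75) / 5.5 = 13.64
  t = (30 x 5 + 75) / 5.5 = 40.91
  t = (30 x 5 - 285) / 5.5 = -24.55 (outside (0, 60))
  t = (30 x 5 + 285) / 5.5 = 79.09 (outside (0, 60))
Valid solutions in (0, 60): {13.64, 40.91} minutes.
The first occurrence is t = 13.64 minutes.
The hands form a 75-degree angle at 13.64 minutes past 5:00.

Final answer: 13.64 minutes past 5:00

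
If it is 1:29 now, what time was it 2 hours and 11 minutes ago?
Starting time: 1:29 = 89 total minutes past 12:00
Subtracting: 2 hours and 11 minutes = 131 minutes
89 - 131 = -42 (negative, add 12 hours = 720) = 678 minutes
= 11 hours and 18 minutes past 12:00 = 11:18

Final answer: 11:18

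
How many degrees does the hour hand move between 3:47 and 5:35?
The hour hand moves 0.5 degrees per minute.
Time elapsed: 5:35 - 3:47 = 108 minutes
Angular displacement: 108 x 0.5 = 54 degrees

Final answer: 54 degrees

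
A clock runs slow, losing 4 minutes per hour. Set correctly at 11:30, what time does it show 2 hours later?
For every 60 true minutes, the faulty clock advances 60 - 4 = 56 minutes.
True elapsed: 2 hours = 120 minutes.
Faulty clock advances: 120 x 56/60 = 112 minutes (drift: 8 minutes behind).
Shown time: 11:30 + 112 minutes = 1:22.

Final answer: 1:22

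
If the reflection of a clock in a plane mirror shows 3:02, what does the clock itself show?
Reflection across the vertical (12-6) axis maps a hand at angle A degrees to (360 - A) degrees, which sends a reading of T minutes past 12:00 to (720 - T) minutes past 12:00.
Mirror reads 3:02 = 182 minutes past 12:00.
Actual time: (720 - 182) mod 720 = 538 minutes = 8:58.

Final answer: 8:58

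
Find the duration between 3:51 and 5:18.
From 3:51 to 5:18:
(5 x 60 + 18) - (3 x 60 + 51) = 318 - 231 = 87 minutes
= 1 hour and 27 minutes

Final answer: 1 hour and 27 minutes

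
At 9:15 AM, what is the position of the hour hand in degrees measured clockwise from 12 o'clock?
The hour hand moves 30 degrees per hour and 0.5 degrees per minute.
At 9:15: (9) x 30 + 15 x 0.5 = 270 + 7.5 = 277.5 degrees

Final answer: 277.5 degrees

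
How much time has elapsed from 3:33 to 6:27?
From 3:33 to 6:27:
(6 x 60 + 27) - (3 x 60 + 33) = 387 - 213 = 174 minutes
= 2 hours and 54 minutes

Final answer: 2 hours and 54 minutes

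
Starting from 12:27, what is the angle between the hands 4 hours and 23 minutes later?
First find the time 4 hours and 23 minutes after 12:27.
Total minutes: 12 x 60 + 27 + 4 x 60 + 23 = 1010.
1010 mod 720 = 290 minutes = 4:50.
Now compute the angle at 4:50:
Hour hand: 4 x 30 + 50 x 0.5 = 145 degrees
Minute hand: 50 x 6 = 300 degrees
Difference: |145 - 300| = 155 degrees
The angle is 155 degrees

Final answer: 155 degrees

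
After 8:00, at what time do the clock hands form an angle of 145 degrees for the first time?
At t minutes past 8:00, the hour hand is at 30 x 8 + 0.5t degrees and the minute hand is at 6t degrees.
The smaller angle between them is 145 degrees when |30H - 5.5t| = 145 or |30H - 5.5t| = 215.
With H = 8, solve 30 x 8 - 5.5t = +/- target for each target:
  t = (30 x 8 - 145) / 5.5 = 17.27
  t = (30 x 8 + 145) / 5.5 = 70 (outside (0, 60))
  t = (30 x 8 - 215) / 5.5 = 4.55
  t = (30 x 8 + 215) / 5.5 = 82.73 (outside (0, 60))
Valid solutions in (0, 60): {4.55, 17.27} minutes.
The first occurrence is t = 4.55 minutes.
The hands form a 145-degree angle at 4.55 minutes past 8:00.

Final answer: 4.55 minutes past 8:00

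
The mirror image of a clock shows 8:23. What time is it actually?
Reflection across the vertical (12-6) axis maps a hand at angle A degrees to (360 - A) degrees, which sends a reading of T minutes past 12:00 to (720 - T) minutes past 12:00.
Mirror reads 8:23 = 503 minutes past 12:00.
Actual time: (720 - 503) mod 720 = 217 minutes = 3:37.

Final answer: 3:37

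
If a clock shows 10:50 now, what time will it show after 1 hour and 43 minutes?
Starting time: 10:50
Adding 43 minutes to 50 minutes: 50 + 43 = 93 minutes = 1 hour and 33 minutes
Adding 1 hour: 10 + 1 + 1 (carry) = 12
Final time: 12:33

Final answer: 12:33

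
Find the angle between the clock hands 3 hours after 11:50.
First find the time 3 hours after 11:50.
Total minutes: 11 x 60 + 50 + 3 x 60 + 0 = 890.
890 mod 720 = 170 minutes = 2:50.
Now compute the angle at 2:50:
Hour hand: 2 x 30 + 50 x 0.5 = 85 degrees
Minute hand: 50 x 6 = 300 degrees
Difference: |85 - 300| = 215 degrees
Smaller angle: 360 - 215 = 145 degrees

Final answer: 145 degrees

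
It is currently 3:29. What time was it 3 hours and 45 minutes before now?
Starting time: 3:29 = 209 total minutes past 12:00
Subtracting: 3 hours and 45 minutes = 225 minutes
209 - 225 = -16 (negative, add 12 hours = 720) = 704 minutes
= 11 hours and 44 minutes past 12:00 = 11:44

Final answer: 11:44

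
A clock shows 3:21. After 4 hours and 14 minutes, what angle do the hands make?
First find the time 4 hours and 14 minutes after 3:21.
Total minutes: 3 x 60 + 21 + 4 x 60 + 14 = 455.
455 mod 720 = 455 minutes = 7:35.
Now compute the angle at 7:35:
Hour hand: 7 x 30 + 35 x 0.5 = 227.5 degrees
Minute hand: 35 x 6 = 210 degrees
Difference: |227.5 - 210| = 17.5 degrees
The angle is 17.5 degrees

Final answer: 17.5 degrees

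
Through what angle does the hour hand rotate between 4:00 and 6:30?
The hour hand moves 0.5 degrees per minute.
Time elapsed: 6:30 - 4:00 = 150 minutes
Angular displacement: 150 x 0.5 = 75 degrees

Final answer: 75 degrees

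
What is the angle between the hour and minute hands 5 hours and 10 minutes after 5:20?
First find the time 5 hours and 10 minutes after 5:20.
Total minutes: 5 x 60 + 20 + 5 x 60 + 10 = 630.
630 mod 720 = 630 minutes = 10:30.
Now compute the angle at 10:30:
Hour hand: 10 x 30 + 30 x 0.5 = 315 degrees
Minute hand: 30 x 6 = 180 degrees
Difference: |315 - 180| = 135 degrees
The angle is 135 degrees

Final answer: 135 degrees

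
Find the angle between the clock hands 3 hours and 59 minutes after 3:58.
First find the time 3 hours and 59 minutes after 3:58.
Total minutes: 3 x 60 + 58 + 3 x 60 + 59 = 477.
477 mod 720 = 477 minutes = 7:57.
Now compute the angle at 7:57:
Hour hand: 7 x 30 + 57 x 0.5 = 238.5 degrees
Minute hand: 57 x 6 = 342 degrees
Difference: |238.5 - 342| = 103.5 degrees
The angle is 103.5 degrees

Final answer: 103.5 degrees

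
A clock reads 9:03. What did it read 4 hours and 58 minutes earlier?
Starting time: 9:03 = 543 total minutes past 12:00
Subtracting: 4 hours and 58 minutes = 298 minutes
543 - 298 = 245 minutes
= 4 hours and 5 minutes past 12:00 = 4:05

Final answer: 4:05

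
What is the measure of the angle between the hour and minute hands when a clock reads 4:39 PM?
Hour hand position: 4 x 30 + 39 x 0.5 = 139.5 degrees
Minute hand position: 39 x 6 = 234 degrees
Difference: |139.5 - 234| = 94.5 degrees
The angle between the hands is 94.5 degrees

Final answer: 94.5 degrees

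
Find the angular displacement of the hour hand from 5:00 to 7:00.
The hour hand moves 0.5 degrees per minute.
Time elapsed: 7:00 - 5:00 = 120 minutes
Angular displacement: 120 x 0.5 = 60 degrees

Final answer: 60 degrees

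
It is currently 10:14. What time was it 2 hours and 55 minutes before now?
Starting time: 10:14 = 614 total minutes past 12:00
Subtracting: 2 hours and 55 minutes = 175 minutes
614 - 175 = 439 minutes
= 7 hours and 19 minutes past 12:00 = 7:19

Final answer: 7:19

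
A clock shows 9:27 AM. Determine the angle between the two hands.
Hour hand position: 9 x 30 + 27 x 0.5 = 283.5 degrees
Minute hand position: 27 x 6 = 162 degrees
Difference: |283.5 - 162| = 121.5 degrees
The angle between the hands is 121.5 degrees

Final answer: 121.5 degrees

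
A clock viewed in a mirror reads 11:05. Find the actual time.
Reflection across the vertical (12-6) axis maps a hand at angle A degrees to (360 - A) degrees, which sends a reading of T minutes past 12:00 to (720 - T) minutes past 12:00.
Mirror reads 11:05 = 665 minutes past 12:00.
Actual time: (720 - 665) mod 720 = 55 minutes = 12:55.

Final answer: 12:55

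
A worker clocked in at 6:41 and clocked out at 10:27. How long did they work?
From 6:41 to 10:27:
(10 x 60 + 27) - (6 x 60 + 41) = 627 - 401 = 226 minutes
= 3 hours and 46 minutes

Final answer: 3 hours and 46 minutes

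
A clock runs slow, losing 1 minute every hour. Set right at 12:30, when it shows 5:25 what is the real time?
For every 60 true minutes, the faulty clock advances 59 minutes, so 1 faulty-clock minute corresponds to 60/59 true minutes.
From 12:30 to 5:25 on the faulty dial is 295 minutes.
True elapsed: 295 x 60/59 = 300 minutes = 5 hours.
True time: 12:30 + 5 hours = 5:30.

Final answer: 5:30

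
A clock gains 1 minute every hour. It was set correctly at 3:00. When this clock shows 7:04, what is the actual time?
For every 60 true minutes, the faulty clock advances 61 minutes, so 1 faulty-clock minute corresponds to 60/61 true minutes.
From 3:00 to 7:04 on the faulty dial is 244 minutes.
True elapsed: 244 x 60/61 = 240 minutes = 4 hours.
True time: 3:00 + 4 hours = 7:00.

Final answer: 7:00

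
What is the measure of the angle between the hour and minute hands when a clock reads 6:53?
Hour hand position: 6 x 30 + 53 x 0.5 = 206.5 degrees
Minute hand position: 53 x 6 = 318 degrees
Difference: |206.5 - 318| = 111.5 degrees
The angle between the hands is 111.5 degrees

Final answer: 111.5 degrees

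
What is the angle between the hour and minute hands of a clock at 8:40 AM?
Hour hand position: 8 x 30 + 40 x 0.5 = 260 degrees
Minute hand position: 40 x 6 = 240 degrees
Difference: |260 - 240| = 20 degrees
The angle between the hands is 20 degrees

Final answer: 20 degrees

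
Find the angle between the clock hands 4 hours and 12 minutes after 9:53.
First find the time 4 hours and 12 minutes after 9:53.
Total minutes: 9 x 60 + 53 + 4 x 60 + 12 = 845.
845 mod 720 = 125 minutes = 2:05.
Now compute the angle at 2:05:
Hour hand: 2 x 30 + 5 x 0.5 = 62.5 degrees
Minute hand: 5 x 6 = 30 degrees
Difference: |62.5 - 30| = 32.5 degrees
The angle is 32.5 degrees

Final answer: 32.5 degrees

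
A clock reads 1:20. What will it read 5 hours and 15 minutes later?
Starting time: 1:20
Adding 15 minutes to 20 minutes: 20 + 15 = 35 minutes
Adding 5 hours: 1 + 5 = 6
Final time: 6:35

Final answer: 6:35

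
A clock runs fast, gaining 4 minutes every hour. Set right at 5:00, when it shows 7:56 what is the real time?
For every 60 true minutes, the faulty clock advances 64 minutes, so 1 faulty-clock minute corresponds to 60/64 true minutes.
From 5:00 to 7:56 on the faulty dial is 176 minutes.
True elapsed: 176 x 60/64 = 165 minutes = 2 hours and 45 minutes.
True time: 5:00 + 2 hours and 45 minutes = 7:45.

Final answer: 7:45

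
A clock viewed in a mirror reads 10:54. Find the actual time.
Reflection across the vertical (12-6) axis maps a hand at angle A degrees to (360 - A) degrees, which sends a reading of T minutes past 12:00 to (720 - T) minutes past 12:00.
Mirror reads 10:54 = 654 minutes past 12:00.
Actual time: (720 - 654) mod 720 = 66 minutes = 1:06.

Final answer: 1:06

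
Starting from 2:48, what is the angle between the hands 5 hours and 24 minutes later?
First find the time 5 hours and 24 minutes after 2:48.
Total minutes: 2 x 60 + 48 + 5 x 60 + 24 = 492.
492 mod 720 = 492 minutes = 8:12.
Now compute the angle at 8:12:
Hour hand: 8 x 30 + 12 x 0.5 = 246 degrees
Minute hand: 12 x 6 = 72 degrees
Difference: |246 - 72| = 174 degrees
The angle is 174 degrees

Final answer: 174 degrees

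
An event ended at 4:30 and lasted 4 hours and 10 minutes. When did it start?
Starting time: 4:30 = 270 total minutes past 12:00
Subtracting: 4 hours and 10 minutes = 250 minutes
270 - 250 = 20 minutes
= 20 minutes past 12:00 = 12:20

Final answer: 12:20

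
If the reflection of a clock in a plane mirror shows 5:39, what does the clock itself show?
Reflection across the vertical (12-6) axis maps a hand at angle A degrees to (360 - A) degrees, which sends a reading of T minutes past 12:00 to (720 - T) minutes past 12:00.
Mirror reads 5:39 = 339 minutes past 12:00.
Actual time: (720 - 339) mod 720 = 381 minutes = 6:21.

Final answer: 6:21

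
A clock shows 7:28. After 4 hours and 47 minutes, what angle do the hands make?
First find the time 4 hours and 47 minutes after 7:28.
Total minutes: 7 x 60 + 28 + 4 x 60 + 47 = 735.
735 mod 720 = 15 minutes = 12:15.
Now compute the angle at 12:15:
Hour hand: 0 x 30 + 15 x 0.5 = 7.5 degrees
Minute hand: 15 x 6 = 90 degrees
Difference: |7.5 - 90| = 82.5 degrees
The angle is 82.5 degrees

Final answer: 82.5 degrees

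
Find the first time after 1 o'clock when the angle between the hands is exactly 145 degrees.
At t minutes past 1:00, the hour hand is at 30 x 1 + 0.5t degrees and the minute hand is at 6t degrees.
The smaller angle between them is 145 degrees when |30H - 5.5t| = 145 or |30H - 5.5t| = 215.
With H = 1, solve 30 x 1 - 5.5t = +/- target for each target:
  t = (30 x 1 - 145) / 5.5 = -20.91 (outside (0, 60))
  t = (30 x 1 + 145) / 5.5 = 31.82
  t = (30 x 1 - 215) / 5.5 = -33.64 (outside (0, 60))
  t = (30 x 1 + 215) / 5.5 = 44.55
Valid solutions in (0, 60): {31.82, 44.55} minutes.
The first occurrence is t = 31.82 minutes.
The hands form a 145-degree angle at 31.82 minutes past 1:00.

Final answer: 31.82 minutes past 1:00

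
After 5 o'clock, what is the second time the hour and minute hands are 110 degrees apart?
At t minutes past 5:00, the hour hand is at 30 x 5 + 0.5t degrees and the minute hand is at 6t degrees.
The smaller angle between them is 110 degrees when |30H - 5.5t| = 110 or |30H - 5.5t| = 250.
With H = 5, solve 30 x 5 - 5.5t = +/- target for each target:
  t = (30 x 5 - 110) / 5.5 = 7.27
  t = (30 x 5 + 110) / 5.5 = 47.27
  t = (30 x 5 - 250) / 5.5 = -18.18 (outside (0, 60))
  t = (30 x 5 + 250) / 5.5 = 72.73 (outside (0, 60))
Valid solutions in (0, 60): {7.27, 47.27} minutes.
The second occurrence is t = 47.27 minutes.
The hands form a 110-degree angle at 47.27 minutes past 5:00.

Final answer: 47.27 minutes past 5:00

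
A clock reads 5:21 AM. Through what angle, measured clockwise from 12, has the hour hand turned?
The hour hand moves 30 degrees per hour and 0.5 degrees per minute.
At 5:21: (5) x 30 + 21 x 0.5 = 150 + 10.5 = 160.5 degrees

Final answer: 160.5 degrees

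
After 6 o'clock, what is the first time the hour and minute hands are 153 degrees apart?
At t minutes past 6:00, the hour hand is at 30 x 6 + 0.5t degrees and the minute hand is at 6t degrees.
The smaller angle between them is 153 degrees when |30H - 5.5t| = 153 or |30H - 5.5t| = 207.
With H = 6, solve 30 x 6 - 5.5t = +/- target for each target:
  t = (30 x 6 - 153) / 5.5 = 4.91
  t = (30 x 6 + 153) / 5.5 = 60.55 (outside (0, 60))
  t = (30 x 6 - 207) / 5.5 = -4.91 (outside (0, 60))
  t = (30 x 6 + 207) / 5.5 = 70.36 (outside (0, 60))
Valid solutions in (0, 60): {4.91} minutes.
The first occurrence is t = 4.91 minutes.
The hands form a 153-degree angle at 4.91 minutes past 6:00.

Final answer: 4.91 minutes past 6:00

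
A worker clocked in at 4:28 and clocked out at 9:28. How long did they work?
From 4:28 to 9:28:
(9 x 60 + 28) - (4 x 60 + 28) = 568 - 268 = 300 minutes
= 5 hours

Final answer: 5 hours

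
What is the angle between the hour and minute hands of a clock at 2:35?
Hour hand position: 2 x 30 + 35 x 0.5 = 77.5 degrees
Minute hand position: 35 x 6 = 210 degrees
Difference: |77.5 - 210| = 132.5 degrees
The angle between the hands is 132.5 degrees

Final answer: 132.5 degrees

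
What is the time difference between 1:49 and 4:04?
From 1:49 to 4:04:
(4 x 60 + 4) - (1 x 60 + 49) = 244 - 109 = 135 minutes
= 2 hours and 15 minutes

Final answer: 2 hours and 15 minutes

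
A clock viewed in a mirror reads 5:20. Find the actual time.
Reflection across the vertical (12-6) axis maps a hand at angle A degrees to (360 - A) degrees, which sends a reading of T minutes past 12:00 to (720 - T) minutes past 12:00.
Mirror reads 5:20 = 320 minutes past 12:00.
Actual time: (720 - 320) mod 720 = 400 minutes = 6:40.

Final answer: 6:40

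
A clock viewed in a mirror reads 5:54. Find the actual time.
Reflection across the vertical (12-6) axis maps a hand at angle A degrees to (360 - A) degrees, which sends a reading of T minutes past 12:00 to (720 - T) minutes past 12:00.
Mirror reads 5:54 = 354 minutes past 12:00.
Actual time: (720 - 354) mod 720 = 366 minutes = 6:06.

Final answer: 6:06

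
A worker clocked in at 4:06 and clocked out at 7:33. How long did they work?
From 4:06 to 7:33:
(7 x 60 + 33) - (4 x 60 + 6) = 453 - 246 = 207 minutes
= 3 hours and 27 minutes

Final answer: 3 hours and 27 minutes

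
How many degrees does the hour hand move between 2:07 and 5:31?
The hour hand moves 0.5 degrees per minute.
Time elapsed: 5:31 - 2:07 = 204 minutes
Angular displacement: 204 x 0.5 = 102 degrees

Final answer: 102 degrees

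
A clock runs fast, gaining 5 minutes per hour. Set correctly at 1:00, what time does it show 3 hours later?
For every 60 true minutes, the faulty clock advances 60 + 5 = 65 minutes.
True elapsed: 3 hours = 180 minutes.
Faulty clock advances: 180 x 65/60 = 195 minutes (drift: 15 minutes ahead).
Shown time: 1:00 + 195 minutes = 4:15.

Final answer: 4:15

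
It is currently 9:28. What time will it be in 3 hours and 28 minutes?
Starting time: 9:28
Adding 28 minutes to 28 minutes: 28 + 28 = 56 minutes
Adding 3 hours: 9 + 3 = 12
Final time: 12:56

Final answer: 12:56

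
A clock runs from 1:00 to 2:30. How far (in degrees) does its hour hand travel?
The hour hand moves 0.5 degrees per minute.
Time elapsed: 2:30 - 1:00 = 90 minutes
Angular displacement: 90 x 0.5 = 45 degrees

Final answer: 45 degrees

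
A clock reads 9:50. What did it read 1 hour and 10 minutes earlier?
Starting time: 9:50 = 590 total minutes past 12:00
Subtracting: 1 hour and 10 minutes = 70 minutes
590 - 70 = 520 minutes
= 8 hours and 40 minutes past 12:00 = 8:40

Final answer: 8:40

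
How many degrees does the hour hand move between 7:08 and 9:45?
The hour hand moves 0.5 degrees per minute.
Time elapsed: 9:45 - 7:08 = 157 minutes
Angular displacement: 157 x 0.5 = 78.5 degrees

Final answer: 78.5 degrees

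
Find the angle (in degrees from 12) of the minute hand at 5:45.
The minute hand moves 6 degrees per minute.
At 5:45: 45 x 6 = 270 degrees

Final answer: 270 degrees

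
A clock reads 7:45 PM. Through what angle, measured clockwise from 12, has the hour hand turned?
The hour hand moves 30 degrees per hour and 0.5 degrees per minute.
At 7:45: (7) x 30 + 45 x 0.5 = 210 + 22.5 = 232.5 degrees

Final answer: 232.5 degrees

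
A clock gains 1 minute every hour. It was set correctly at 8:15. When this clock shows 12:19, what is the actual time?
For every 60 true minutes, the faulty clock advances 61 minutes, so 1 faulty-clock minute corresponds to 60/61 true minutes.
From 8:15 to 12:19 on the faulty dial is 244 minutes.
True elapsed: 244 x 60/61 = 240 minutes = 4 hours.
True time: 8:15 + 4 hours = 12:15.

Final answer: 12:15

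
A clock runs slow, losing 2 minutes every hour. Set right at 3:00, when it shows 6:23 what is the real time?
For every 60 true minutes, the faulty clock advances 58 minutes, so 1 faulty-clock minute corresponds to 60/58 true minutes.
From 3:00 to 6:23 on the faulty dial is 203 minutes.
True elapsed: 203 x 60/58 = 210 minutes = 3 hours and 30 minutes.
True time: 3:00 + 3 hours and 30 minutes = 6:30.

Final answer: 6:30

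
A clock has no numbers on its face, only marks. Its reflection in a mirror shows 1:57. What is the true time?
Reflection across the vertical (12-6) axis maps a hand at angle A degrees to (360 - A) degrees, which sends a reading of T minutes past 12:00 to (720 - T) minutes past 12:00.
Mirror reads 1:57 = 117 minutes past 12:00.
Actual time: (720 - 117) mod 720 = 603 minutes = 10:03.

Final answer: 10:03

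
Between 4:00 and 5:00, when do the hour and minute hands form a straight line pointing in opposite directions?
For hands to be 180 degrees apart: |30H - 5.5t| = 180
With H = 4: t = (30 x 4 + 180)/5.5 = 54.55 or t = (30 x 4 - 180)/5.5 = -10.91
First valid solution (0 < t < 60): t = 54.55 minutes
The hands are opposite at 54.55 minutes past 4:00.

Final answer: 54.55 minutes past 4:00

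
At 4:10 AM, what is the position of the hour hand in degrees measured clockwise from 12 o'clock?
The hour hand moves 30 degrees per hour and 0.5 degrees per minute.
At 4:10: (4) x 30 + 10 x 0.5 = 120 + 5 = 125 degrees

Final answer: 125 degrees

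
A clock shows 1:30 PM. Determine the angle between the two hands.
Hour hand position: 1 x 30 + 30 x 0.5 = 45 degrees
Minute hand position: 30 x 6 = 180 degrees
Difference: |45 - 180| = 135 degrees
The angle between the hands is 135 degrees

Final answer: 135 degrees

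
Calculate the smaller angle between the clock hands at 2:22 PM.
Hour hand position: 2 x 30 + 22 x 0.5 = 71 degrees
Minute hand position: 22 x 6 = 132 degrees
Difference: |71 - 132| = 61 degrees
The angle between the hands is 61 degrees

Final answer: 61 degrees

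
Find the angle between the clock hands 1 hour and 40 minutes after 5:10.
First find the time 1 hour and 40 minutes after 5:10.
Total minutes: 5 x 60 + 10 + 1 x 60 + 40 = 410.
410 mod 720 = 410 minutes = 6:50.
Now compute the angle at 6:50:
Hour hand: 6 x 30 + 50 x 0.5 = 205 degrees
Minute hand: 50 x 6 = 300 degrees
Difference: |205 - 300| = 95 degrees
The angle is 95 degrees

Final answer: 95 degrees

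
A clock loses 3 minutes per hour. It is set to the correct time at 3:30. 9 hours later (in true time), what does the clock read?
For every 60 true minutes, the faulty clock advances 60 - 3 = 57 minutes.
True elapsed: 9 hours = 540 minutes.
Faulty clock advances: 540 x 57/60 = 513 minutes (drift: 27 minutes behind).
Shown time: 3:30 + 513 minutes = 12:03.

Final answer: 12:03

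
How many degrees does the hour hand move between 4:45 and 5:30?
The hour hand moves 0.5 degrees per minute.
Time elapsed: 5:30 - 4:45 = 45 minutes
Angular displacement: 45 x 0.5 = 22.5 degrees

Final answer: 22.5 degrees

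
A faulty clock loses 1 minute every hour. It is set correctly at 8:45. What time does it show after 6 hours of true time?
For every 60 true minutes, the faulty clock advances 60 - 1 = 59 minutes.
True elapsed: 6 hours = 360 minutes.
Faulty clock advances: 360 x 59/60 = 354 minutes (drift: 6 minutes behind).
Shown time: 8:45 + 354 minutes = 2:39.

Final answer: 2:39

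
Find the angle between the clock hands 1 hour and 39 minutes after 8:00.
First find the time 1 hour and 39 minutes after 8:00.
Total minutes: 8 x 60 + 0 + 1 x 60 + 39 = 579.
579 mod 720 = 579 minutes = 9:39.
Now compute the angle at 9:39:
Hour hand: 9 x 30 + 39 x 0.5 = 289.5 degrees
Minute hand: 39 x 6 = 234 degrees
Difference: |289.5 - 234| = 55.5 degrees
The angle is 55.5 degrees

Final answer: 55.5 degrees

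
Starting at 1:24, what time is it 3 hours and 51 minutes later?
Starting time: 1:24
Adding 51 minutes to 24 minutes: 24 + 51 = 75 minutes = 1 hour and 15 minutes
Adding 3 hours: 1 + 3 + 1 (carry) = 5
Final time: 5:15

Final answer: 5:15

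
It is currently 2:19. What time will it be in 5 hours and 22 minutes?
Starting time: 2:19
Adding 22 minutes to 19 minutes: 19 + 22 = 41 minutes
Adding 5 hours: 2 + 5 = 7
Final time: 7:41

Final answer: 7:41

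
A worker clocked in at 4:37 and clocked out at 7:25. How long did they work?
From 4:37 to 7:25:
(7 x 60 + 25) - (4 x 60 + 37) = 445 - 277 = 168 minutes
= 2 hours and 48 minutes

Final answer: 2 hours and 48 minutes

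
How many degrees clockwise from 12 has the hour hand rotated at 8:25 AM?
The hour hand moves 30 degrees per hour and 0.5 degrees per minute.
At 8:25: (8) x 30 + 25 x 0.5 = 240 + 12.5 = 252.5 degrees

Final answer: 252.5 degrees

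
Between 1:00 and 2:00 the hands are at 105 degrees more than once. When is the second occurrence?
At t minutes past 1:00, the hour hand is at 30 x 1 + 0.5t degrees and the minute hand is at 6t degrees.
The smaller angle between them is 105 degrees when |30H - 5.5t| = 105 or |30H - 5.5t| = 255.
With H = 1, solve 30 x 1 - 5.5t = +/- target for each target:
  t = (30 x 1 - 105) / 5.5 = -13.64 (outside (0, 60))
  t = (30 x 1 + 105) / 5.5 = 24.55
  t = (30 x 1 - 255) / 5.5 = -40.91 (outside (0, 60))
  t = (30 x 1 + 255) / 5.5 = 51.82
Valid solutions in (0, 60): {24.55, 51.82} minutes.
The second occurrence is t = 51.82 minutes.
The hands form a 105-degree angle at 51.82 minutes past 1:00.

Final answer: 51.82 minutes past 1:00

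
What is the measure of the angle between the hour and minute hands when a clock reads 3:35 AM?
Hour hand position: 3 x 30 + 35 x 0.5 = 107.5 degrees
Minute hand position: 35 x 6 = 210 degrees
Difference: |107.5 - 210| = 102.5 degrees
The angle between the hands is 102.5 degrees

Final answer: 102.5 degrees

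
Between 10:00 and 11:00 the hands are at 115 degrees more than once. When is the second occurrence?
At t minutes past 10:00, the hour hand is at 30 x 10 + 0.5t degrees and the minute hand is at 6t degrees.
The smaller angle between them is 115 degrees when |30H - 5.5t| = 115 or |30H - 5.5t| = 245.
With H = 10, solve 30 x 10 - 5.5t = +/- target for each target:
  t = (30 x 10 - 115) / 5.5 = 33.64
  t = (30 x 10 + 115) / 5.5 = 75.45 (outside (0, 60))
  t = (30 x 10 - 245) / 5.5 = 10
  t = (30 x 10 + 245) / 5.5 = 99.09 (outside (0, 60))
Valid solutions in (0, 60): {10, 33.64} minutes.
The second occurrence is t = 33.64 minutes.
The hands form a 115-degree angle at 33.64 minutes past 10:00.

Final answer: 33.64 minutes past 10:00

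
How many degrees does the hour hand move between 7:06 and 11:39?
The hour hand moves 0.5 degrees per minute.
Time elapsed: 11:39 - 7:06 = 273 minutes
Angular displacement: 273 x 0.5 = 136.5 degrees

Final answer: 136.5 degrees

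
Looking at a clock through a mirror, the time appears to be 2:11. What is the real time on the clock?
Reflection across the vertical (12-6) axis maps a hand at angle A degrees to (360 - A) degrees, which sends a reading of T minutes past 12:00 to (720 - T) minutes past 12:00.
Mirror reads 2:11 = 131 minutes past 12:00.
Actual time: (720 - 131) mod 720 = 589 minutes = 9:49.

Final answer: 9:49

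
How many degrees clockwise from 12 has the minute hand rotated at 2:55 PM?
The minute hand moves 6 degrees per minute.
At 2:55: 55 x 6 = 330 degrees

Final answer: 330 degrees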